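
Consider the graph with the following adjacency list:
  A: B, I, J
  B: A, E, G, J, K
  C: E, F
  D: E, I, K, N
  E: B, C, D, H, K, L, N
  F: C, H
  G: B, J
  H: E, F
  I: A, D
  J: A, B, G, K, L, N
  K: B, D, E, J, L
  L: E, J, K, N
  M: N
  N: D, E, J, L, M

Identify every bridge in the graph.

M-N

The edges on the cycle E-H-F-C-E are not bridges since each lies on that cycle.
But removing N-M disconnects N from M — this is a bridge.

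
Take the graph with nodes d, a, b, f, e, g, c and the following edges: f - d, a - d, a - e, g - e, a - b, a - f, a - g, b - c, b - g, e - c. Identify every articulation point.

Removing a increases the component count from 1 to 2, so a is a cut vertex.
By contrast removing b leaves 1 component; it is not a cut vertex. No other vertex is a cut vertex either.

a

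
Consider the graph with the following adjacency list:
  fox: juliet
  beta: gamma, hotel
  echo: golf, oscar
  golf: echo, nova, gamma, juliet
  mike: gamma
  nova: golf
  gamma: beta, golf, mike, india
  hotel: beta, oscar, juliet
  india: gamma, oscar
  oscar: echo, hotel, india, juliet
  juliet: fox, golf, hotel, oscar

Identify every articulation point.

golf, gamma, juliet

Removing golf increases the component count from 1 to 2, so golf is a cut vertex.
Removing gamma increases the component count from 1 to 2, so gamma is a cut vertex.
Removing juliet increases the component count from 1 to 2, so juliet is a cut vertex.
By contrast removing echo leaves 1 component; it is not a cut vertex. No other vertex is a cut vertex either.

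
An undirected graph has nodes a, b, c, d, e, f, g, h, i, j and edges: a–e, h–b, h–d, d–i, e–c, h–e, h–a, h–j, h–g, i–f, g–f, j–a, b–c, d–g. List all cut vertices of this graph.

Removing h increases the component count from 1 to 2, so h is a cut vertex.
By contrast removing c leaves 1 component; it is not a cut vertex. No other vertex is a cut vertex either.

h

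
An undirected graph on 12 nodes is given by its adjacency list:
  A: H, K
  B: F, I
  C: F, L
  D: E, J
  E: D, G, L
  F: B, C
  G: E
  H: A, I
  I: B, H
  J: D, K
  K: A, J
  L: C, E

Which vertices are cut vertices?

Removing E increases the component count from 1 to 2, so E is a cut vertex.
By contrast removing L leaves 1 component; it is not a cut vertex. No other vertex is a cut vertex either.

E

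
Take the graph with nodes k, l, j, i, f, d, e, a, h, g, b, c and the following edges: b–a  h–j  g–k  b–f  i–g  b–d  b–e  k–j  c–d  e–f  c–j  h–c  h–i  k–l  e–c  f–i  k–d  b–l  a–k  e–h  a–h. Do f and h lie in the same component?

From f we can reach a, b, c, d, e, f, g, h, i, j, k, l, which includes h.

Yes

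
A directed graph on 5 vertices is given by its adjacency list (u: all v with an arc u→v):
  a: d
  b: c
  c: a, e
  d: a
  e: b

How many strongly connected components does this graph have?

{b, c, e} are all mutually reachable — one SCC of size 3.
{a, d} are all mutually reachable — one SCC of size 2.
That gives 2 strongly connected components.

2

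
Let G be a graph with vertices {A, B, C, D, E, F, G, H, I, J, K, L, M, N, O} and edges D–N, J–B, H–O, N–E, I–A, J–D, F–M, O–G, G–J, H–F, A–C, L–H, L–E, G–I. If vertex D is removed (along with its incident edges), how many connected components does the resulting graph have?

2

With D gone, the remaining components are: {K}; {A, B, C, E, F, G, H, I, J, L, M, N, O}.
That is 2 components.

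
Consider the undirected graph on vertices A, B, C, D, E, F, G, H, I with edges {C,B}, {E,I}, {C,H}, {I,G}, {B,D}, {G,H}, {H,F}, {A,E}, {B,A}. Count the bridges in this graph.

2

The edges on the cycle C-B-A-E-I-G-H-C are not bridges since each lies on that cycle.
But removing H–F disconnects H from F; removing D–B disconnects D from B — these are bridges.
That makes 2 bridges.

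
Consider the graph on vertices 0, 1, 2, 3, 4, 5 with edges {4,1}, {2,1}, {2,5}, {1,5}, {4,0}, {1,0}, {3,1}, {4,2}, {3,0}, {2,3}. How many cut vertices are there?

0

Removing 0, for instance, still leaves 1 component. No single vertex removal increases the component count — the graph has no articulation points.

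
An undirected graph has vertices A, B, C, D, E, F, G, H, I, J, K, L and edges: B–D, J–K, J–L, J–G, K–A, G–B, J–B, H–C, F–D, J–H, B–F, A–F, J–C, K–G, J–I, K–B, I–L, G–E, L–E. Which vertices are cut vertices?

J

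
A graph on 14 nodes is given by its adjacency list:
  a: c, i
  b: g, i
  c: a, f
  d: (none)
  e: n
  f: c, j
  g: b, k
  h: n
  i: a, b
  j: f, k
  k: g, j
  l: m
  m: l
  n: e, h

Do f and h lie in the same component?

The component containing f is {a, b, c, f, g, i, j, k}, and h is not in it.

No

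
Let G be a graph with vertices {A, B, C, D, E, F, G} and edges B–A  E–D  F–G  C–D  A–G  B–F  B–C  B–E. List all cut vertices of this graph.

B

Removing B increases the component count from 1 to 2, so B is a cut vertex.
By contrast removing D leaves 1 component; it is not a cut vertex. No other vertex is a cut vertex either.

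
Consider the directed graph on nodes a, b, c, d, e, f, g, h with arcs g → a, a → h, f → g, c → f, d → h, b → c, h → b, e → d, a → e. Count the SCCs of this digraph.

1

{a, b, c, d, e, f, g, h} are all mutually reachable — one SCC of size 8.
That gives 1 strongly connected component.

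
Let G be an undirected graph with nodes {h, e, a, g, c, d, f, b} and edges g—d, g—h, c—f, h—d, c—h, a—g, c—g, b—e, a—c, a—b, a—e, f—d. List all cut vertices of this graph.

Removing a increases the component count from 1 to 2, so a is a cut vertex.
By contrast removing d leaves 1 component; it is not a cut vertex. No other vertex is a cut vertex either.

a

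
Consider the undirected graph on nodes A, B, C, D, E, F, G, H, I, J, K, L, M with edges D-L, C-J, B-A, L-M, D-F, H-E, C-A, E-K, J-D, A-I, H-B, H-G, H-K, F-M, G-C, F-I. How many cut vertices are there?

1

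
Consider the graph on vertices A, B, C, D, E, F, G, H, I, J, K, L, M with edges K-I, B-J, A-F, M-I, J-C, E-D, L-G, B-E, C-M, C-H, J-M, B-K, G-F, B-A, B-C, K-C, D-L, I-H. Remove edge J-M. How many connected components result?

1

J and M are still connected via J-C-M, so the component count stays at 1.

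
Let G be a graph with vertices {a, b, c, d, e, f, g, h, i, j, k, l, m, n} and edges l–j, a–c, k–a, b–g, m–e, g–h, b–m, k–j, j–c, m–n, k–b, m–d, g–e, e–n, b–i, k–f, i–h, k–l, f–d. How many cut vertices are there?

Removing k increases the component count from 1 to 2, so k is a cut vertex.
By contrast removing f leaves 1 component; it is not a cut vertex. No other vertex is a cut vertex either.

1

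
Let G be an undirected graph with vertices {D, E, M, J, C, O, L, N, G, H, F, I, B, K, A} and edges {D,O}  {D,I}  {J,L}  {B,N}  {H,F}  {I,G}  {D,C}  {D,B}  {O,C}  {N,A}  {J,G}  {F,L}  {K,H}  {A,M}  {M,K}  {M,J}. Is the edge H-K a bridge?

After removing H-K, the path H-F-L-J-M-K still connects them, so the edge is not a bridge.

No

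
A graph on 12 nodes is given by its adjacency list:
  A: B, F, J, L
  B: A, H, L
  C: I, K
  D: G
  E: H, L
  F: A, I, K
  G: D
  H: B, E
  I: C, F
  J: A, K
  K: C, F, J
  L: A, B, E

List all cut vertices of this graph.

A

Removing A increases the component count from 2 to 3, so A is a cut vertex.
By contrast removing E leaves 2 components; it is not a cut vertex. No other vertex is a cut vertex either.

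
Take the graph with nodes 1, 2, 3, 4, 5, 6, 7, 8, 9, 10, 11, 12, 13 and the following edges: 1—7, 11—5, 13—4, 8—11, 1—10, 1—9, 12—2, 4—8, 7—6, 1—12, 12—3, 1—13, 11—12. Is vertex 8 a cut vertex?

Deleting 8 leaves 1 component (was 1) (its neighbors 4, 11 remain connected to each other), so 8 is not a cut vertex.

No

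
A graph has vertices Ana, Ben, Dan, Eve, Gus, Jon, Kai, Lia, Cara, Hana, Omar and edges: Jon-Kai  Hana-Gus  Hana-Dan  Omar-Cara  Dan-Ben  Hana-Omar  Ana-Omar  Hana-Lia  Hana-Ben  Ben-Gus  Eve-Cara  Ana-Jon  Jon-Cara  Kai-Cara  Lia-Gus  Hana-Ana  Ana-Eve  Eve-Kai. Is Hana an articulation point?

Yes

Deleting Hana raises the number of components from 1 to 2, so Hana is a cut vertex.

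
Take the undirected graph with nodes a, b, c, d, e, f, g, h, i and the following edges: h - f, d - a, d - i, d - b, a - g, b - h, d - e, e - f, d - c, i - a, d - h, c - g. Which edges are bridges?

The edges on the cycle d-i-a-d are not bridges since each lies on that cycle.
Every edge lies on some cycle, so there are no bridges.

none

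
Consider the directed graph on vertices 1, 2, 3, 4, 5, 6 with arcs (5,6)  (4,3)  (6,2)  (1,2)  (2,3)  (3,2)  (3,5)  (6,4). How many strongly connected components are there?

{2, 3, 4, 5, 6} are all mutually reachable — one SCC of size 5.
{1} is an SCC by itself.
That gives 2 strongly connected components.

2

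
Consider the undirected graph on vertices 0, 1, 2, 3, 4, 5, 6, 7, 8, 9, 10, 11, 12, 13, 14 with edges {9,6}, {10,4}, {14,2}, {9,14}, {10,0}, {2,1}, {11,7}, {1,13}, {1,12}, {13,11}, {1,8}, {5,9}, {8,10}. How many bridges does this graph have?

13

removing 1 - 12 disconnects 1 from 12; removing 7 - 11 disconnects 7 from 11; removing 4 - 10 disconnects 4 from 10; removing 14 - 2 disconnects 14 from 2 — these are bridges.
In total 13 edges are bridges.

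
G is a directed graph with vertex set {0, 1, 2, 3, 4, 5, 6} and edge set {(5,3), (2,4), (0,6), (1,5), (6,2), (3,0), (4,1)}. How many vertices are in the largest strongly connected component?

{0, 1, 2, 3, 4, 5, 6} are all mutually reachable — one SCC of size 7.
The largest has 7 vertices.

7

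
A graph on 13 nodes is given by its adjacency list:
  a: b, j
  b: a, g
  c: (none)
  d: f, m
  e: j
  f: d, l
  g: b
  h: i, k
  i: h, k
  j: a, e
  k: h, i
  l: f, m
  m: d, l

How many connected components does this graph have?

4

c is isolated — a component by itself.
Starting from h we can reach h, i, k. That is one component of size 3.
Starting from d we can reach d, f, l, m. That is one component of size 4.
Starting from a we can reach a, b, e, g, j. That is one component of size 5.
Total: 4 components.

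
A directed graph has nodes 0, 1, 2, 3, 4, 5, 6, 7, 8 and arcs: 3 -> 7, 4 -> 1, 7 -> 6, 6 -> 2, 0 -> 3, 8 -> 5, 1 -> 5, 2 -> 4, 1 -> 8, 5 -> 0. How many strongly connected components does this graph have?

1

{0, 1, 2, 3, 4, 5, 6, 7, 8} are all mutually reachable — one SCC of size 9.
That gives 1 strongly connected component.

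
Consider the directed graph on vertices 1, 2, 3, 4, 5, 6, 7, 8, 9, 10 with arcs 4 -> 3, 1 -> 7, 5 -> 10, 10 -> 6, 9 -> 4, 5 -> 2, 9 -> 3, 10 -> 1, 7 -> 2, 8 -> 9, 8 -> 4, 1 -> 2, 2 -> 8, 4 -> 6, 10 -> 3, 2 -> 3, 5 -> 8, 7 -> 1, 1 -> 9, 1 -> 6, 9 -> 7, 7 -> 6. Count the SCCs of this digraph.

6

{1, 2, 7, 8, 9} are all mutually reachable — one SCC of size 5.
{4} is an SCC by itself.
{10} is an SCC by itself.
{5} is an SCC by itself.
{6} is an SCC by itself.
(and 1 more singleton SCC)
That gives 6 strongly connected components.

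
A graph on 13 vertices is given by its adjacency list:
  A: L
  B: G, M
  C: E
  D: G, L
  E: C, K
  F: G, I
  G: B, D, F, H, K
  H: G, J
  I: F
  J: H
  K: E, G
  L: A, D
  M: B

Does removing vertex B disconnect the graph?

Yes

Deleting B raises the number of components from 1 to 2, so B is a cut vertex.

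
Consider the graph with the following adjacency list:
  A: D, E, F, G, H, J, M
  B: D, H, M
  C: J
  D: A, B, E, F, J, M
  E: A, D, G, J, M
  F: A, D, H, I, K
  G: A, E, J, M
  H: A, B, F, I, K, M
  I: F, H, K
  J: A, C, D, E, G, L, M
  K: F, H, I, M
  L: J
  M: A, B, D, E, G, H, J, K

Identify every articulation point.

Removing J increases the component count from 1 to 3, so J is a cut vertex.
By contrast removing D leaves 1 component; it is not a cut vertex. No other vertex is a cut vertex either.

J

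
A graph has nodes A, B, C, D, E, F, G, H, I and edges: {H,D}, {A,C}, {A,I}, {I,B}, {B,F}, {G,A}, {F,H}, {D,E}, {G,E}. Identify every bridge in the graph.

The edges on the cycle G-A-I-B-F-H-D-E-G are not bridges since each lies on that cycle.
But removing C–A disconnects C from A — this is a bridge.

A-C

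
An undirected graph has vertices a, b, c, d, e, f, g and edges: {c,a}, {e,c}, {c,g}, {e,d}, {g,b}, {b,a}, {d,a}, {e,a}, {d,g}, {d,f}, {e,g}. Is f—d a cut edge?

Removing f—d leaves no path between f and d: the component count goes from 1 to 2. So it is a bridge.

Yes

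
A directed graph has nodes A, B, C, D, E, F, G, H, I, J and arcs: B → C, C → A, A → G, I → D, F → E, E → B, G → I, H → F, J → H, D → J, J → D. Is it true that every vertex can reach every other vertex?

From D we can reach every vertex (A, B, C, D, E, F, G, H, I, J), and every vertex can reach D (A, B, C, D, E, F, G, H, I, J). So the whole graph is one strongly connected component.

Yes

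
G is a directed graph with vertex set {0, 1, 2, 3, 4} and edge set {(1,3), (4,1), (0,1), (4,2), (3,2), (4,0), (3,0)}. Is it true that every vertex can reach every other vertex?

No

There is no directed path from 3 to 4, so the graph is not strongly connected.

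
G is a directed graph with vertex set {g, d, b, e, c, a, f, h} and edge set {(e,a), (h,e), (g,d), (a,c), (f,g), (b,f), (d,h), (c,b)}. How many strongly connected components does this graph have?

1

{a, b, c, d, e, f, g, h} are all mutually reachable — one SCC of size 8.
That gives 1 strongly connected component.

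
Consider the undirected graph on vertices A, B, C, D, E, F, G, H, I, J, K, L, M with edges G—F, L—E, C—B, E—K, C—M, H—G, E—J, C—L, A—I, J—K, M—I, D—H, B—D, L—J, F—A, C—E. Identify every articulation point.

C

Removing C increases the component count from 1 to 2, so C is a cut vertex.
By contrast removing F leaves 1 component; it is not a cut vertex. No other vertex is a cut vertex either.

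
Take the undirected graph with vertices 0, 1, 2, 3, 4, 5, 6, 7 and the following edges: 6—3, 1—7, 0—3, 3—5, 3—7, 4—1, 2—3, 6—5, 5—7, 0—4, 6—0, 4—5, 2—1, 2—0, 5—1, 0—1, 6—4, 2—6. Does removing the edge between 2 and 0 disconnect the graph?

After removing 2—0, the path 2-6-0 still connects them, so the edge is not a bridge.

No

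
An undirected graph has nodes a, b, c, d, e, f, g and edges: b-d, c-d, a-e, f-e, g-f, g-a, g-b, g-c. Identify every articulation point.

g

Removing g increases the component count from 1 to 2, so g is a cut vertex.
By contrast removing a leaves 1 component; it is not a cut vertex. No other vertex is a cut vertex either.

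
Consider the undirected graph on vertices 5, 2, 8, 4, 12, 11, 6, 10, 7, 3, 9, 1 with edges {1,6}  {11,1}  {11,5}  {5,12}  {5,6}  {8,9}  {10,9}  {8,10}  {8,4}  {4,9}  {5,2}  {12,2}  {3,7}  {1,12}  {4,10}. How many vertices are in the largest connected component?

6

Starting from 3 we can reach 3, 7. That is one component of size 2.
Starting from 4 we can reach 4, 8, 9, 10. That is one component of size 4.
Starting from 1 we can reach 1, 2, 5, 6, 11, 12. That is one component of size 6.
The largest has 6 vertices.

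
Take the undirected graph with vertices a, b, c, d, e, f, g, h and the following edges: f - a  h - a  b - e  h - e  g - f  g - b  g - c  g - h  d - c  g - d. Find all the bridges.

none

The edges on the cycle g-d-c-g are not bridges since each lies on that cycle.
Every edge lies on some cycle, so there are no bridges.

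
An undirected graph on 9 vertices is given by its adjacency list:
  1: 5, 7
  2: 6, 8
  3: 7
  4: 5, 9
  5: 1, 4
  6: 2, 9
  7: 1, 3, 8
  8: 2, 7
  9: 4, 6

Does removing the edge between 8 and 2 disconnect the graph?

After removing 8-2, the path 8-7-1-5-4-9-6-2 still connects them, so the edge is not a bridge.

No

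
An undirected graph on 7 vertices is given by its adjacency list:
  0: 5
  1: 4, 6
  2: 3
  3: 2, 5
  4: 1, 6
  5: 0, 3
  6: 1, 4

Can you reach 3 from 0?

Yes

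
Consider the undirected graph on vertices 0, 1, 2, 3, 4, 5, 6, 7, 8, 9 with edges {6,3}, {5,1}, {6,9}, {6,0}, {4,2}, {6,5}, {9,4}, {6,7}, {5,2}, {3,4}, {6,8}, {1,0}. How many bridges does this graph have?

The edges on the cycle 6-5-1-0-6 are not bridges since each lies on that cycle.
But removing 7–6 disconnects 7 from 6; removing 8–6 disconnects 8 from 6 — these are bridges.
That makes 2 bridges.

2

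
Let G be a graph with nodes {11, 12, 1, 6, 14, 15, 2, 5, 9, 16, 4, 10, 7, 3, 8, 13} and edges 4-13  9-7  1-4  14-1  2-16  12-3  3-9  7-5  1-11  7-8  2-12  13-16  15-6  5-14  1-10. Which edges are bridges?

The edges on the cycle 2-12-3-9-7-5-14-1-4-13-16-2 are not bridges since each lies on that cycle.
But removing 10-1 disconnects 10 from 1; removing 11-1 disconnects 11 from 1; removing 15-6 disconnects 15 from 6; removing 7-8 disconnects 7 from 8 — these are bridges.

1-10, 1-11, 15-6, 7-8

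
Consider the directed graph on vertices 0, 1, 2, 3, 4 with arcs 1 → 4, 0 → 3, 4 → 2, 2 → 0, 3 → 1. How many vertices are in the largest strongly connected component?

{0, 1, 2, 3, 4} are all mutually reachable — one SCC of size 5.
The largest has 5 vertices.

5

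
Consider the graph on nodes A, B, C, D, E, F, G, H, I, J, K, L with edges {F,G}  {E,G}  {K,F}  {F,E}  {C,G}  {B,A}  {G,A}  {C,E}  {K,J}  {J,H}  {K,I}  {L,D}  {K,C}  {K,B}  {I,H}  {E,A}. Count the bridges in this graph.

1

The edges on the cycle K-C-E-F-K are not bridges since each lies on that cycle.
But removing L-D disconnects L from D — this is a bridge.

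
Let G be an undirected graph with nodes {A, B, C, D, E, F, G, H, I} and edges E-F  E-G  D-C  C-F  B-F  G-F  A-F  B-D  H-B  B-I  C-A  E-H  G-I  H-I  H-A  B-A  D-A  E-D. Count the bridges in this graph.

0

The edges on the cycle E-H-B-A-D-E are not bridges since each lies on that cycle.
Every edge lies on some cycle, so there are no bridges.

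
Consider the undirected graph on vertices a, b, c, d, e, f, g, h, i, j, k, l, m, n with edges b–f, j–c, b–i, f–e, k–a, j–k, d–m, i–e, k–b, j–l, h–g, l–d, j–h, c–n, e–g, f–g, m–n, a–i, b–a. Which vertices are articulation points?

Removing j increases the component count from 1 to 2, so j is a cut vertex.
By contrast removing c leaves 1 component; it is not a cut vertex. No other vertex is a cut vertex either.

j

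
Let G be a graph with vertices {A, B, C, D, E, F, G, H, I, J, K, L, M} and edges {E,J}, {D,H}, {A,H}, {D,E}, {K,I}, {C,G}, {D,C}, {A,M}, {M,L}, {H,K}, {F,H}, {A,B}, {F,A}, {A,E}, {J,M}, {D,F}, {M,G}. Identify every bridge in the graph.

A-B, H-K, I-K, L-M

The edges on the cycle F-A-H-F are not bridges since each lies on that cycle.
But removing H—K disconnects H from K; removing I—K disconnects I from K; removing L—M disconnects L from M; removing A—B disconnects A from B — these are bridges.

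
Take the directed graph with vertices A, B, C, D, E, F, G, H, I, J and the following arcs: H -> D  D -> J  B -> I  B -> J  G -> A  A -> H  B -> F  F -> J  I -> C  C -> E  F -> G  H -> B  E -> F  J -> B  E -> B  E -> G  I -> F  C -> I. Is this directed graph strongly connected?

Yes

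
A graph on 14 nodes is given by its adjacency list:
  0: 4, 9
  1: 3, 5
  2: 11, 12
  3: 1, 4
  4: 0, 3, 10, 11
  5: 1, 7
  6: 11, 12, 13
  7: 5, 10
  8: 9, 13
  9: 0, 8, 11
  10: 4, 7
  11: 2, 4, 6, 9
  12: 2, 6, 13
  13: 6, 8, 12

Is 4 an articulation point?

Deleting 4 raises the number of components from 1 to 2, so 4 is a cut vertex.

Yes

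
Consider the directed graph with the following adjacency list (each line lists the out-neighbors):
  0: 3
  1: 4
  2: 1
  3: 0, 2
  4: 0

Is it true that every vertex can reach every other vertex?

Yes

From 2 we can reach every vertex (0, 1, 2, 3, 4), and every vertex can reach 2 (0, 1, 2, 3, 4). So the whole graph is one strongly connected component.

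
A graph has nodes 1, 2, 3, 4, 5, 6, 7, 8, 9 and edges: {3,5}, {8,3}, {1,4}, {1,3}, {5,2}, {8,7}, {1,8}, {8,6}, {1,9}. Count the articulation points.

Removing 1 increases the component count from 1 to 3, so 1 is a cut vertex.
Removing 3 increases the component count from 1 to 2, so 3 is a cut vertex.
Removing 5 increases the component count from 1 to 2, so 5 is a cut vertex.
Likewise 8 is a cut vertex.
By contrast removing 4 leaves 1 component; it is not a cut vertex. No other vertex is a cut vertex either.

4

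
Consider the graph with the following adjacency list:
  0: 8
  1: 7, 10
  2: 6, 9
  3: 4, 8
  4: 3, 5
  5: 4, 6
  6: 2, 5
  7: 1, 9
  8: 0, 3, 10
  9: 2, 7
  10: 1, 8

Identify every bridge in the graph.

0-8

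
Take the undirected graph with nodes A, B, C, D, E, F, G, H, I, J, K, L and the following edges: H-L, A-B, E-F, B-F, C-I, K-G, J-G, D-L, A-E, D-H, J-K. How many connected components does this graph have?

Starting from C we can reach C, I. That is one component of size 2.
Starting from D we can reach D, H, L. That is one component of size 3.
Starting from G we can reach G, J, K. That is one component of size 3.
Starting from A we can reach A, B, E, F. That is one component of size 4.
Total: 4 components.

4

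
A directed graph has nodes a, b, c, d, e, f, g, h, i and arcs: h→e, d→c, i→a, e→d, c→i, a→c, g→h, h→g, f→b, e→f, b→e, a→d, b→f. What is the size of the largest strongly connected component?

{a, c, d, i} are all mutually reachable — one SCC of size 4.
{b, e, f} are all mutually reachable — one SCC of size 3.
{g, h} are all mutually reachable — one SCC of size 2.
The largest has 4 vertices.

4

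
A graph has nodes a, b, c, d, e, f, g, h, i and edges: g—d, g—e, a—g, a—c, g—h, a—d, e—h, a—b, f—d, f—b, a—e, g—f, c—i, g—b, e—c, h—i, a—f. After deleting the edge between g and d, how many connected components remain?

1

g and d are still connected via g-a-d, so the component count stays at 1.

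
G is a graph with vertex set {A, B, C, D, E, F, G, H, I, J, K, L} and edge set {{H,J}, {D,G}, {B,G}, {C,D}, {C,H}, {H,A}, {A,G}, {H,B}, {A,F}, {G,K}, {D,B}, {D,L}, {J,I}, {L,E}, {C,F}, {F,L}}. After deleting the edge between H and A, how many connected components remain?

1

H and A are still connected via H-C-F-A, so the component count stays at 1.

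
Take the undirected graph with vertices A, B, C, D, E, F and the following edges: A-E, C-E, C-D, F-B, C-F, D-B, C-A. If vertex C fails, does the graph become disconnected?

Yes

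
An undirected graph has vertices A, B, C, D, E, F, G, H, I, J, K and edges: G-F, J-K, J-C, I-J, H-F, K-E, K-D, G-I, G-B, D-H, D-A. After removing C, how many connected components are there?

1

With C gone, the remaining components are: {A, B, D, E, F, G, H, I, J, K}.
That is 1 component.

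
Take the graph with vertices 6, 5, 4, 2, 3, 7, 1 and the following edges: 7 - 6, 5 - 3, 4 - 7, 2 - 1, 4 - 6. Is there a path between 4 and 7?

From 4 we can reach 4, 6, 7, which includes 7.

Yes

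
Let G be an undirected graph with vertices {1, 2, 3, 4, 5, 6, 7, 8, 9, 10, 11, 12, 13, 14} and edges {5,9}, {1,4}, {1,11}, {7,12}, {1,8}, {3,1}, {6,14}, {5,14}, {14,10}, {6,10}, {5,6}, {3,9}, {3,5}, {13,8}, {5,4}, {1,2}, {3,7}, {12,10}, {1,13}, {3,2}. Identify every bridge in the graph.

1-11

The edges on the cycle 3-7-12-10-6-5-3 are not bridges since each lies on that cycle.
But removing 11–1 disconnects 11 from 1 — this is a bridge.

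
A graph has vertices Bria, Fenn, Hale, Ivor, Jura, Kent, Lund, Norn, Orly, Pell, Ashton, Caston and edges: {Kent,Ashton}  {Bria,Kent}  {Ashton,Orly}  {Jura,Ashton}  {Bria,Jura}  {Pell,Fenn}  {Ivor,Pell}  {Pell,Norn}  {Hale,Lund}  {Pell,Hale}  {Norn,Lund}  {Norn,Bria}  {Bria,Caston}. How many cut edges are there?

5

The edges on the cycle Bria-Kent-Ashton-Jura-Bria are not bridges since each lies on that cycle.
But removing Bria–Caston disconnects Bria from Caston; removing Orly–Ashton disconnects Orly from Ashton; removing Ivor–Pell disconnects Ivor from Pell; removing Pell–Fenn disconnects Pell from Fenn — these are bridges.
In total 5 edges are bridges.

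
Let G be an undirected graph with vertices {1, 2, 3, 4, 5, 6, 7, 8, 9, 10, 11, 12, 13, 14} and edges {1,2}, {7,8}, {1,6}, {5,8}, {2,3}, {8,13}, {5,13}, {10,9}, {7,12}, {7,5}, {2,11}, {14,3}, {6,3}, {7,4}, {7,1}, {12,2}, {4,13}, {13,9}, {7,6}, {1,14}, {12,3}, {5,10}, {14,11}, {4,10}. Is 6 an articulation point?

Deleting 6 leaves 1 component (was 1) (its neighbors 1, 3, 7 remain connected to each other), so 6 is not a cut vertex.

No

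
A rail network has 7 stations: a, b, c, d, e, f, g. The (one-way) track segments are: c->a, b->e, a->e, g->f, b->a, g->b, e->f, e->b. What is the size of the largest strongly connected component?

3

{a, b, e} are all mutually reachable — one SCC of size 3.
{c} is an SCC by itself.
{f} is an SCC by itself.
{d} is an SCC by itself.
{g} is an SCC by itself.
The largest has 3 vertices.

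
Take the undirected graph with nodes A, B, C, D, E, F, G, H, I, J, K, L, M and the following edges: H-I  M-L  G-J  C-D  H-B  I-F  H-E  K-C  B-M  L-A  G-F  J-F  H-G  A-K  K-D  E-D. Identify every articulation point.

Removing H increases the component count from 1 to 2, so H is a cut vertex.
By contrast removing J leaves 1 component; it is not a cut vertex. No other vertex is a cut vertex either.

H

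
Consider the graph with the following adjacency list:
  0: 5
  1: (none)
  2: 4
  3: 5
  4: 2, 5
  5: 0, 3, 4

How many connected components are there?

2

1 is isolated — a component by itself.
Starting from 0 we can reach 0, 2, 3, 4, 5. That is one component of size 5.
Total: 2 components.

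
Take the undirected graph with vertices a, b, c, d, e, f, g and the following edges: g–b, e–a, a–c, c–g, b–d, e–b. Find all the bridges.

The edges on the cycle e-a-c-g-b-e are not bridges since each lies on that cycle.
But removing b–d disconnects b from d — this is a bridge.

b-d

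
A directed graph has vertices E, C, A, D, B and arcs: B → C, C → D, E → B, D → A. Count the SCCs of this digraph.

{E} is an SCC by itself.
{A} is an SCC by itself.
{B} is an SCC by itself.
{D} is an SCC by itself.
{C} is an SCC by itself.
That gives 5 strongly connected components.

5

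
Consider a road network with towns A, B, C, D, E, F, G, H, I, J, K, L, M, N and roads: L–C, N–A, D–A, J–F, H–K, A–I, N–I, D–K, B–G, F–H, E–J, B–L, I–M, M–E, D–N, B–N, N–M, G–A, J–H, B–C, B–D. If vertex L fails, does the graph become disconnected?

No

Deleting L leaves 1 component (was 1) (its neighbors B, C remain connected to each other), so L is not a cut vertex.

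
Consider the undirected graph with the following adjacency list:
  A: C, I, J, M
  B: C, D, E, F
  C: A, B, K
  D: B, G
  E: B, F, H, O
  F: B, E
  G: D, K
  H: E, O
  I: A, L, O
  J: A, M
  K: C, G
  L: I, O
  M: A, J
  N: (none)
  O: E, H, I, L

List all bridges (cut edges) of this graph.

none

The edges on the cycle A-M-J-A are not bridges since each lies on that cycle.
Every edge lies on some cycle, so there are no bridges.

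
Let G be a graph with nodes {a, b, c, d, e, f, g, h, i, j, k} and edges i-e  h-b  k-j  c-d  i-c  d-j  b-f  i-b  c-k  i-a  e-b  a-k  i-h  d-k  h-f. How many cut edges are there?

The edges on the cycle i-e-b-i are not bridges since each lies on that cycle.
Every edge lies on some cycle, so there are no bridges.

0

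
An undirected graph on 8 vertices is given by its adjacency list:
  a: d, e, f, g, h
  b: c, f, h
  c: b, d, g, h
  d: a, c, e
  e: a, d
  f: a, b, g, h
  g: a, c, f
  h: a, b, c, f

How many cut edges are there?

The edges on the cycle d-e-a-d are not bridges since each lies on that cycle.
Every edge lies on some cycle, so there are no bridges.

0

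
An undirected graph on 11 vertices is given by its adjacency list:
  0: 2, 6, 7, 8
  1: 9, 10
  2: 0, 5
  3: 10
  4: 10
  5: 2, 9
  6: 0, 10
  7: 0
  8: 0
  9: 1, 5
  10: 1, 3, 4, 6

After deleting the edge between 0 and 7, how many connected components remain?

Before removal there is 1 component.
0-7 is a bridge — removing it separates 0's side from 7's side.
After removal: 2 components.

2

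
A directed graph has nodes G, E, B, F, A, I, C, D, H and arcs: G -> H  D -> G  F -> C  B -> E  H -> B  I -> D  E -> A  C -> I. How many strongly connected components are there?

9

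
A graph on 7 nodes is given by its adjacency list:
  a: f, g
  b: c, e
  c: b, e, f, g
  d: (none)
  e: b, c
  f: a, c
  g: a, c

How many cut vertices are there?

1

Removing c increases the component count from 2 to 3, so c is a cut vertex.
By contrast removing a leaves 2 components; it is not a cut vertex. No other vertex is a cut vertex either.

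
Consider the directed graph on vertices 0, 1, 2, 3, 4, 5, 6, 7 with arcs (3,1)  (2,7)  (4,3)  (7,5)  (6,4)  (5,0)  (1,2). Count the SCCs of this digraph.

8

{3} is an SCC by itself.
{2} is an SCC by itself.
{4} is an SCC by itself.
{6} is an SCC by itself.
{5} is an SCC by itself.
(and 3 more singleton SCCs)
That gives 8 strongly connected components.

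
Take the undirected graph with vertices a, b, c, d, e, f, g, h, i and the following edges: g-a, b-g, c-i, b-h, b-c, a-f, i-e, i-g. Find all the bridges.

a-f, a-g, b-h, e-i

The edges on the cycle b-c-i-g-b are not bridges since each lies on that cycle.
But removing b-h disconnects b from h; removing i-e disconnects i from e; removing a-f disconnects a from f; removing g-a disconnects g from a — these are bridges.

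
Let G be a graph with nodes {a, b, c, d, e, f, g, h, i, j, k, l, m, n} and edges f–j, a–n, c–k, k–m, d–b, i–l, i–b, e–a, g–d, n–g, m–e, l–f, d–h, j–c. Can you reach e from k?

Yes

From k we can reach a, b, c, d, e, f, g, h, i, j, k, l, m, n, which includes e.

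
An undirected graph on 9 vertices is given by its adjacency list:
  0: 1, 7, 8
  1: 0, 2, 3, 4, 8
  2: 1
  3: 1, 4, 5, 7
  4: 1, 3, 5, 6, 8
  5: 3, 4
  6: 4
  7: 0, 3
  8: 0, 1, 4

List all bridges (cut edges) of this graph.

The edges on the cycle 1-0-7-3-4-1 are not bridges since each lies on that cycle.
But removing 2-1 disconnects 2 from 1; removing 6-4 disconnects 6 from 4 — these are bridges.

1-2, 4-6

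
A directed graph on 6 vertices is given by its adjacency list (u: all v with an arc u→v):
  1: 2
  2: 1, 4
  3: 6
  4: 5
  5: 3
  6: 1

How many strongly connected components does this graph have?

{1, 2, 3, 4, 5, 6} are all mutually reachable — one SCC of size 6.
That gives 1 strongly connected component.

1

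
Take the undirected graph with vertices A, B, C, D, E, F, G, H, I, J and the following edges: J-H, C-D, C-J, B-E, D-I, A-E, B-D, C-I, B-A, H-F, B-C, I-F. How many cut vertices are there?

1

Removing B increases the component count from 2 to 3, so B is a cut vertex.
By contrast removing F leaves 2 components; it is not a cut vertex. No other vertex is a cut vertex either.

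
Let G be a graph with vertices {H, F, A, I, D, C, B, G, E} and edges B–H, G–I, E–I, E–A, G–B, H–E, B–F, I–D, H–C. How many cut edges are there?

4

The edges on the cycle G-B-H-E-I-G are not bridges since each lies on that cycle.
But removing A–E disconnects A from E; removing H–C disconnects H from C; removing B–F disconnects B from F; removing I–D disconnects I from D — these are bridges.
That makes 4 bridges.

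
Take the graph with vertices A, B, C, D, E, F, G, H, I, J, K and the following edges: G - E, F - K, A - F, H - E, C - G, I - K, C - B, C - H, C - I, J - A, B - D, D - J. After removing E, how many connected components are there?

With E gone, the remaining components are: {A, B, C, D, F, G, H, I, J, K}.
That is 1 component.

1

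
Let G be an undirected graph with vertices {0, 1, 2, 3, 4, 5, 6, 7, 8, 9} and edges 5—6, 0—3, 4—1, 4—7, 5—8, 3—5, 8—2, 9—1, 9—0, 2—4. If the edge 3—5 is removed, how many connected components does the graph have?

1

3 and 5 are still connected via 3-0-9-1-4-2-8-5, so the component count stays at 1.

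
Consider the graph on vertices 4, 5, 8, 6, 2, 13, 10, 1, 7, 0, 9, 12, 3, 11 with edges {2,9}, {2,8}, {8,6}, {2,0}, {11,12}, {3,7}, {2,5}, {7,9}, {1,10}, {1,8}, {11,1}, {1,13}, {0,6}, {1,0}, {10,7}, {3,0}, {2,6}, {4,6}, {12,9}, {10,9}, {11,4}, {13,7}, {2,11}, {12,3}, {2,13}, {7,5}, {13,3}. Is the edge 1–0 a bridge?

After removing 1–0, the path 1-11-2-0 still connects them, so the edge is not a bridge.

No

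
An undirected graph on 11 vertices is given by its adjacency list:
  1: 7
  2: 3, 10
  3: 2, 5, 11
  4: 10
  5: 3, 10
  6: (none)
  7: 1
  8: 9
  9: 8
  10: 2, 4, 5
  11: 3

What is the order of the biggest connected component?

6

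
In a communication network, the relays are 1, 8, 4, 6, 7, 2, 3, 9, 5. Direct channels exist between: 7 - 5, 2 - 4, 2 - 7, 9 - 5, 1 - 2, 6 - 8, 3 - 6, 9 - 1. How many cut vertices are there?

Removing 2 increases the component count from 2 to 3, so 2 is a cut vertex.
Removing 6 increases the component count from 2 to 3, so 6 is a cut vertex.
By contrast removing 5 leaves 2 components; it is not a cut vertex. No other vertex is a cut vertex either.

2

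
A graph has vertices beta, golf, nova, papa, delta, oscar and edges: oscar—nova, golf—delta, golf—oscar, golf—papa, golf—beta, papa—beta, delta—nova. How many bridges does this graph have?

0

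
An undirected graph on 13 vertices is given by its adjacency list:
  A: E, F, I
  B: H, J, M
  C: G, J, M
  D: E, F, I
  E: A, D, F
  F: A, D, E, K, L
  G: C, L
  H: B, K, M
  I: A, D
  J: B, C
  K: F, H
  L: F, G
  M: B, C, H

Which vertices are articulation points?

Removing F increases the component count from 1 to 2, so F is a cut vertex.
By contrast removing K leaves 1 component; it is not a cut vertex. No other vertex is a cut vertex either.

F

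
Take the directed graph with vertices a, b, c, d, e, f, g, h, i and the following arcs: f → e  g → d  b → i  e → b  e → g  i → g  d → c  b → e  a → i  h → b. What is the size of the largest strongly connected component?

{b, e} are all mutually reachable — one SCC of size 2.
{h} is an SCC by itself.
{d} is an SCC by itself.
{i} is an SCC by itself.
{c} is an SCC by itself.
(and 3 more singleton SCCs)
The largest has 2 vertices.

2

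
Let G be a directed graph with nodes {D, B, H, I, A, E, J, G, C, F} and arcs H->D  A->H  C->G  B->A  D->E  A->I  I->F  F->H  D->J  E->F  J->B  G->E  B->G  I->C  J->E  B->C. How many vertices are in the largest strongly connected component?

10

{A, B, C, D, E, F, G, H, I, J} are all mutually reachable — one SCC of size 10.
The largest has 10 vertices.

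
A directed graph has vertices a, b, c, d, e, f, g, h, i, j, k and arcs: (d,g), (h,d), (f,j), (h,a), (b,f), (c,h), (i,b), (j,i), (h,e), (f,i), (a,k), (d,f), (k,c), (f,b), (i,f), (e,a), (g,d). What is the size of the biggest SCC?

{a, c, e, h, k} are all mutually reachable — one SCC of size 5.
{b, f, i, j} are all mutually reachable — one SCC of size 4.
{d, g} are all mutually reachable — one SCC of size 2.
The largest has 5 vertices.

5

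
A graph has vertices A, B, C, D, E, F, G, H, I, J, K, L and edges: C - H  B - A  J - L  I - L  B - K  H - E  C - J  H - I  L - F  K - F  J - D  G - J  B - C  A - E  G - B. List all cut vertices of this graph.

J

Removing J increases the component count from 1 to 2, so J is a cut vertex.
By contrast removing G leaves 1 component; it is not a cut vertex. No other vertex is a cut vertex either.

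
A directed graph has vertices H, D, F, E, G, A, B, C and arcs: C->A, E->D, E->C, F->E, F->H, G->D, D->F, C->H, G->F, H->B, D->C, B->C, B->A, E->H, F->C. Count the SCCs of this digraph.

{D, E, F} are all mutually reachable — one SCC of size 3.
{B, C, H} are all mutually reachable — one SCC of size 3.
{A} is an SCC by itself.
{G} is an SCC by itself.
That gives 4 strongly connected components.

4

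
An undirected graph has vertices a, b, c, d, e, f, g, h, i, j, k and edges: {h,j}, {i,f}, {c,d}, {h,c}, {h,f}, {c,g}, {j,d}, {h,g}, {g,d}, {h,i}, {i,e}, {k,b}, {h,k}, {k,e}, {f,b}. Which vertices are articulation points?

h

Removing h increases the component count from 2 to 3, so h is a cut vertex.
By contrast removing i leaves 2 components; it is not a cut vertex. No other vertex is a cut vertex either.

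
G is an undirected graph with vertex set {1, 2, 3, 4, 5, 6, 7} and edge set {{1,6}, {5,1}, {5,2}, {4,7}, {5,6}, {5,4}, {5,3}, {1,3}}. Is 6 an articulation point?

No

Deleting 6 leaves 1 component (was 1) (its neighbors 1, 5 remain connected to each other), so 6 is not a cut vertex.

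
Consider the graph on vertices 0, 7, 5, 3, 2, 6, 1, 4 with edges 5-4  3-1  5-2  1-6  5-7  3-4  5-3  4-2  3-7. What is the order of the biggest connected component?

7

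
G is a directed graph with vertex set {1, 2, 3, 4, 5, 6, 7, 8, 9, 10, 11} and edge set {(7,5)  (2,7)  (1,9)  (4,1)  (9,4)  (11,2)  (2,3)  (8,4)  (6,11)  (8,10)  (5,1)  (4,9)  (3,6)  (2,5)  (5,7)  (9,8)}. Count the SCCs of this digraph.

{1, 4, 8, 9} are all mutually reachable — one SCC of size 4.
{2, 3, 6, 11} are all mutually reachable — one SCC of size 4.
{5, 7} are all mutually reachable — one SCC of size 2.
{10} is an SCC by itself.
That gives 4 strongly connected components.

4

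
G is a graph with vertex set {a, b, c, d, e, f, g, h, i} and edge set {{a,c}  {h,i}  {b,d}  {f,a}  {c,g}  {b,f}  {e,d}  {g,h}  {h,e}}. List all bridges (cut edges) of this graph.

The edges on the cycle b-f-a-c-g-h-e-d-b are not bridges since each lies on that cycle.
But removing i–h disconnects i from h — this is a bridge.

h-i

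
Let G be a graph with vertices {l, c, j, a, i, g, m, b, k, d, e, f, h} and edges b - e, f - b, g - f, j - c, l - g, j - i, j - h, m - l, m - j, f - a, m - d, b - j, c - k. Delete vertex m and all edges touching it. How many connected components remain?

2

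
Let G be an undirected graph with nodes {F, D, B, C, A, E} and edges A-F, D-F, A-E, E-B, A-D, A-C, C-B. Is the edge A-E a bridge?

No

After removing A-E, the path A-C-B-E still connects them, so the edge is not a bridge.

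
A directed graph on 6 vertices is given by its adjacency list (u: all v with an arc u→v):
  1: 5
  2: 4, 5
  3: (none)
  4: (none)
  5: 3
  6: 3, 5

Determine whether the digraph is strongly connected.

There is no directed path from 4 to 3, so the graph is not strongly connected.

No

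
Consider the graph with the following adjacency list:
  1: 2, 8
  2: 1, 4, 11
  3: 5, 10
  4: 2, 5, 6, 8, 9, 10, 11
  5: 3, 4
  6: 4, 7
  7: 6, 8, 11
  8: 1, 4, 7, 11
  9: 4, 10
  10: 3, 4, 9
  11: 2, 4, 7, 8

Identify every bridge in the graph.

The edges on the cycle 4-2-1-8-4 are not bridges since each lies on that cycle.
Every edge lies on some cycle, so there are no bridges.

none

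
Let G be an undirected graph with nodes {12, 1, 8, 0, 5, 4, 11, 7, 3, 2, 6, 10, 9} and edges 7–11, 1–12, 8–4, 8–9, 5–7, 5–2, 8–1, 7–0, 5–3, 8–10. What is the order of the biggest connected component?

6

6 is isolated — a component by itself.
Starting from 1 we can reach 1, 4, 8, 9, 10, 12. That is one component of size 6.
Starting from 0 we can reach 0, 2, 3, 5, 7, 11. That is one component of size 6.
The largest has 6 vertices.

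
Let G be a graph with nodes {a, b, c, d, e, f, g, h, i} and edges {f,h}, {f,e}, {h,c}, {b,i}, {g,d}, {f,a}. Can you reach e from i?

No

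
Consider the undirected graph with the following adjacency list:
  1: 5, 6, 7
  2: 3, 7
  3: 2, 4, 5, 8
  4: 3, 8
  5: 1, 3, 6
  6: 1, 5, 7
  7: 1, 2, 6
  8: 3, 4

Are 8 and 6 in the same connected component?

From 8 we can reach 1, 2, 3, 4, 5, 6, 7, 8, which includes 6.

Yes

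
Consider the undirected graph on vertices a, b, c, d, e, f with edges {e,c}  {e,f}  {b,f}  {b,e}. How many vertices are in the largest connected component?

4

d is isolated — a component by itself.
a is isolated — a component by itself.
Starting from b we can reach b, c, e, f. That is one component of size 4.
The largest has 4 vertices.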